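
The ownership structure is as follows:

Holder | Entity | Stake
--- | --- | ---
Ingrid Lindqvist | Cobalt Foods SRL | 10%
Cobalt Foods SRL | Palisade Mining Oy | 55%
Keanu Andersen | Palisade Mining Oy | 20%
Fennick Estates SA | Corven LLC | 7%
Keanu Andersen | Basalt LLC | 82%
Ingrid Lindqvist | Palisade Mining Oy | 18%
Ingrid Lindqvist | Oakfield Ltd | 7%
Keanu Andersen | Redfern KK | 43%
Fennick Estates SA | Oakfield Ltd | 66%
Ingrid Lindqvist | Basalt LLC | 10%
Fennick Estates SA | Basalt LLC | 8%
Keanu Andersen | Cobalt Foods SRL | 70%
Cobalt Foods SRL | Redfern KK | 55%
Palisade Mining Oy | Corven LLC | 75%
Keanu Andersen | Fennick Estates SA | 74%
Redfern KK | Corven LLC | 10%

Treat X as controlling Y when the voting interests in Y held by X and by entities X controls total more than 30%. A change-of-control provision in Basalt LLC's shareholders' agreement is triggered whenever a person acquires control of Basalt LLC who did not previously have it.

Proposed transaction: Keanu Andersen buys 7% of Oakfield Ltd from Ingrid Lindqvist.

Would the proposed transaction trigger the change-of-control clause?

No

The purchase adds only to Keanu's holdings (Ingrid's stake shrinks), so Keanu is the only person who could newly come to control Basalt.
Keanu holds 74% of Fennick, so Keanu controls Fennick.
Keanu and Fennick together hold 82% + 8% = 90% of Basalt, so Keanu controls Basalt.
So Keanu already controls Basalt before the transaction.
After the purchase, Keanu holds 7% of Oakfield directly, and Ingrid's stake falls to 0%.
Keanu controlled Basalt already, so this is not a new person acquiring control; every other person's position is unchanged or reduced.
No new person acquires control, so the clause is not triggered.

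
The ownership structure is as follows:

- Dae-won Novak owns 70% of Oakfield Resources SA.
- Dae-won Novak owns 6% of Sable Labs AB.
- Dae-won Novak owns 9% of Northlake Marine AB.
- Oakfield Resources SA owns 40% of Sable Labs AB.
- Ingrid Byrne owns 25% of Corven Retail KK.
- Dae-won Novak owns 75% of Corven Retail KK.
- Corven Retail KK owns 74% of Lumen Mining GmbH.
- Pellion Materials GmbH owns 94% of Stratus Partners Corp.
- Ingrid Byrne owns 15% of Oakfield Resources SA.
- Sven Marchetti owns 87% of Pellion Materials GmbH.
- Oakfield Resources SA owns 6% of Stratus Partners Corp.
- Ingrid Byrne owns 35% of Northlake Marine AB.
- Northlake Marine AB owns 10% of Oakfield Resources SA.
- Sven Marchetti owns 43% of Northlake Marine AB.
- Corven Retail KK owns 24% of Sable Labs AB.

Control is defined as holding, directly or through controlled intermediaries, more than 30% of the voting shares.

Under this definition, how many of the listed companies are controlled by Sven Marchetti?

3

Sven holds 43% of Northlake, so Sven controls Northlake.
Sven holds 87% of Pellion, so Sven controls Pellion.
Pellion holds 94% of Stratus, so Sven controls Stratus.
No other company's threshold is met.
Sven controls 3 companies.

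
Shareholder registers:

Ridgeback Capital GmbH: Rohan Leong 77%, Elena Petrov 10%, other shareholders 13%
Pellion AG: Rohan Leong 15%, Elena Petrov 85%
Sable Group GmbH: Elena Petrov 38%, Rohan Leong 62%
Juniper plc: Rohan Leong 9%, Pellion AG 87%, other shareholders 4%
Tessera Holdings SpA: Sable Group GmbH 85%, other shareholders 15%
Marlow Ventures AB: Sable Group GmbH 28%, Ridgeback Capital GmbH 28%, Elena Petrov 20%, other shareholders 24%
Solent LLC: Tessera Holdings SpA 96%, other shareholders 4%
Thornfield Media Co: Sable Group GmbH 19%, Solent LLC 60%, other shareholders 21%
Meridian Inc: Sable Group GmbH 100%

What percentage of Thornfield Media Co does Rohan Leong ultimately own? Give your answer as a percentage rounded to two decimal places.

Rohan reaches Thornfield along 2 paths.
Via Sable: 62% × 19% = 11.78%.
Via Sable → Tessera → Solent: 62% × 85% × 96% × 60% = 30.3552%.
Total: 11.78% + 30.3552% = 42.1352%.
Rounded: 42.14%.

42.14%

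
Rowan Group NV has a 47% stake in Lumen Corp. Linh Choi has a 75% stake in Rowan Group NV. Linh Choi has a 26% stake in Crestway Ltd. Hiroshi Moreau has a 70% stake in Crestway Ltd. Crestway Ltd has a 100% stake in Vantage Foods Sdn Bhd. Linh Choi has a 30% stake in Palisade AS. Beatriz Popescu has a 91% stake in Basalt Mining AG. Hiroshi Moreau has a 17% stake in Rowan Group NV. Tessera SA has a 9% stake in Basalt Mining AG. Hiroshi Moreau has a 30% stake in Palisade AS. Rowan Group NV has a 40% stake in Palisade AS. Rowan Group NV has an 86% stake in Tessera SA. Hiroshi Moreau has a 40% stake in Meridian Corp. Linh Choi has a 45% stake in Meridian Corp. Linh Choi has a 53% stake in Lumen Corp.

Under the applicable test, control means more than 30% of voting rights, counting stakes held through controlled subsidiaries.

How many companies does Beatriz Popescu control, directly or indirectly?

1

Beatriz holds 91% of Basalt, so Beatriz controls Basalt.
No other company's threshold is met.
Beatriz controls 1 company.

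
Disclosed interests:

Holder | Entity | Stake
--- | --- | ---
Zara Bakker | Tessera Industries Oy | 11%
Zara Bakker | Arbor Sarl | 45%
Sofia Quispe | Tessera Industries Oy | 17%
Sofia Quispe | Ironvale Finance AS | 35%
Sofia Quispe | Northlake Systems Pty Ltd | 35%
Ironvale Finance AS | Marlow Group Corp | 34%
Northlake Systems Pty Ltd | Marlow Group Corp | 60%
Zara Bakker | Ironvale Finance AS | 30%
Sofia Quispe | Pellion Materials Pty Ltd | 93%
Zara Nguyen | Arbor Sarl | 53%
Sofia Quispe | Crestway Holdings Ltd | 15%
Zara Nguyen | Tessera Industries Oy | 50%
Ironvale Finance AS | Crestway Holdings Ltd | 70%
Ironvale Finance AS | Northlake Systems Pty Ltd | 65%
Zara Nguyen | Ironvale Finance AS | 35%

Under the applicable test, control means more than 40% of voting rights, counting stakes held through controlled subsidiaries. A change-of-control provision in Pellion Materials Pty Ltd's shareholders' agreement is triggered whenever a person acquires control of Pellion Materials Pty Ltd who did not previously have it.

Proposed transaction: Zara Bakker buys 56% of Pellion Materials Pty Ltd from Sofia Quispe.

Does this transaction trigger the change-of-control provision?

Yes

The purchase adds only to Zara Bakker's holdings (Sofia's stake shrinks), so Zara Bakker is the only person who could newly come to control Pellion.
Zara Bakker holds 45% of Arbor, so Zara Bakker controls Arbor.
Neither Zara Bakker nor any entity Zara Bakker controls holds any voting interest in Pellion.
So before the transaction, Zara Bakker does not control Pellion.
After the purchase, Zara Bakker holds 56% of Pellion directly, and Sofia's stake falls to 37%.
Zara Bakker holds 56% of Pellion, so Zara Bakker controls Pellion.
Zara Bakker did not control Pellion before and does after, so the clause is triggered.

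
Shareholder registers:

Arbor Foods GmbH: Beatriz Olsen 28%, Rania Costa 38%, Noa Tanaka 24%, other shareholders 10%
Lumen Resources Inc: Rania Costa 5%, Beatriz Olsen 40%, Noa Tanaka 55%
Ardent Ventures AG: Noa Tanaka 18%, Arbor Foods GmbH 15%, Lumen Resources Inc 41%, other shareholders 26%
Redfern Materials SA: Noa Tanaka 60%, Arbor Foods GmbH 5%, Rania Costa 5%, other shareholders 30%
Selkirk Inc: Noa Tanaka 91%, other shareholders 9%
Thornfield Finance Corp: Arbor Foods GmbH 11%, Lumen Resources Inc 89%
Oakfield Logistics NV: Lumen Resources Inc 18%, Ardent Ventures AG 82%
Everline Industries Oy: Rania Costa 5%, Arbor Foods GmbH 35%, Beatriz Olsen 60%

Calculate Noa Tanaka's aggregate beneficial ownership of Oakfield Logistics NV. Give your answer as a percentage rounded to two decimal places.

Noa reaches Oakfield along 4 paths.
Via Lumen: 55% × 18% = 9.9%.
Via Ardent: 18% × 82% = 14.76%.
Via Arbor → Ardent: 24% × 15% × 82% = 2.952%.
Via Lumen → Ardent: 55% × 41% × 82% = 18.491%.
Total: 9.9% + 14.76% + 2.952% + 18.491% = 46.103%.
Rounded: 46.10%.

46.10%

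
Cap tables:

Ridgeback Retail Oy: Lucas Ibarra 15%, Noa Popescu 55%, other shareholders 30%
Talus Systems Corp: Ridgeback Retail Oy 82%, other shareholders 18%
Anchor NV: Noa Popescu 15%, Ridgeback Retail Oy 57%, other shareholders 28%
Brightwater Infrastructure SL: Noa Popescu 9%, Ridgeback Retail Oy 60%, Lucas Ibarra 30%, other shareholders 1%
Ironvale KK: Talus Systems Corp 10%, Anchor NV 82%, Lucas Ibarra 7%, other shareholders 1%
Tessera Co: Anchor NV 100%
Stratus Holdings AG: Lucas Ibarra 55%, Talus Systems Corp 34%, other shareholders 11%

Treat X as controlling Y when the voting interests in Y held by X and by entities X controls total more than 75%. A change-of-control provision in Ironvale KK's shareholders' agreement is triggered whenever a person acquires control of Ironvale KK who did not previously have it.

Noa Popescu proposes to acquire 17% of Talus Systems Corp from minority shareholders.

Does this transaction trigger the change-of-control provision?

No

The purchase changes only Noa's holdings, so Noa is the only person who could newly come to control Ironvale.
Noa's largest direct stake is 55% in Ridgeback, which does not meet the threshold, so Noa controls no company.
Neither Noa nor any entity Noa controls holds any voting interest in Ironvale.
So before the transaction, Noa does not control Ironvale.
After the purchase, Noa holds 17% of Talus directly.
Noa's side now holds 17% of Talus, not > 75%, so Noa still does not control Talus.
After the transaction, neither Noa nor any entity Noa controls holds a voting interest in Ironvale, so Noa still does not control it.
No new person acquires control, so the clause is not triggered.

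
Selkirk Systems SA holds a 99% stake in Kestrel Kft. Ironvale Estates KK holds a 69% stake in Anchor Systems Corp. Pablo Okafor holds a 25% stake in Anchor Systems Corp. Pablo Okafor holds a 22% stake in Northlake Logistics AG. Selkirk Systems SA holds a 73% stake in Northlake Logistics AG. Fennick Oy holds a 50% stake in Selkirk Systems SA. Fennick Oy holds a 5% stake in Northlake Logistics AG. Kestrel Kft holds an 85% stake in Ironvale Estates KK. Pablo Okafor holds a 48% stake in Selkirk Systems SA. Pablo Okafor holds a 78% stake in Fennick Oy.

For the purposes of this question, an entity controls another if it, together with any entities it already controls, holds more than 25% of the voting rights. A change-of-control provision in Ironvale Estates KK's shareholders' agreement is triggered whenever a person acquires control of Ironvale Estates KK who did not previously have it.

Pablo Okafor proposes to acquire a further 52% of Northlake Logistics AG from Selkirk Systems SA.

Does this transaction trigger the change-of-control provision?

No

The purchase adds only to Pablo's holdings (Selkirk's stake shrinks), so Pablo is the only person who could newly come to control Ironvale.
Pablo holds 78% of Fennick, so Pablo controls Fennick.
Pablo and Fennick together hold 48% + 50% = 98% of Selkirk, so Pablo controls Selkirk.
Selkirk holds 99% of Kestrel, so Pablo controls Kestrel.
Kestrel holds 85% of Ironvale, so Pablo controls Ironvale.
So Pablo already controls Ironvale before the transaction.
After the purchase, Pablo's direct stake in Northlake rises to 22% + 52% = 74%, and Selkirk's stake falls to 21%.
Pablo controlled Ironvale already, so this is not a new person acquiring control; every other person's position is unchanged or reduced.
No new person acquires control, so the clause is not triggered.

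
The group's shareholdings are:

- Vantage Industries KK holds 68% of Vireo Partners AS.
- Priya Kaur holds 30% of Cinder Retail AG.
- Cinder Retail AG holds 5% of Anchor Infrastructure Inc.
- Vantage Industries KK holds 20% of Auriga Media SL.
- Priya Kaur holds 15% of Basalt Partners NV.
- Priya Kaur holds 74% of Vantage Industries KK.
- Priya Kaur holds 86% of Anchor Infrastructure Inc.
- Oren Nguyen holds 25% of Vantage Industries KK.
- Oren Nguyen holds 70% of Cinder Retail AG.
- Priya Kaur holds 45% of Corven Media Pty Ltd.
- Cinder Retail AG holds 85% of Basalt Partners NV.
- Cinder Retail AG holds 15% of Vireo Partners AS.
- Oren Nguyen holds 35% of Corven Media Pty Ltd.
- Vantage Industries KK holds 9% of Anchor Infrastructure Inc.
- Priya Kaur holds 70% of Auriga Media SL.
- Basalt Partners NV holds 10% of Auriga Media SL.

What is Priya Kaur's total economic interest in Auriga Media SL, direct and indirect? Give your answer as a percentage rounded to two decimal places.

88.85%

Priya reaches Auriga along 4 paths.
Via Vantage: 74% × 20% = 14.8%.
Direct stake: 70% = 70%.
Via Basalt: 15% × 10% = 1.5%.
Via Cinder → Basalt: 30% × 85% × 10% = 2.55%.
Total: 14.8% + 70% + 1.5% + 2.55% = 88.85%.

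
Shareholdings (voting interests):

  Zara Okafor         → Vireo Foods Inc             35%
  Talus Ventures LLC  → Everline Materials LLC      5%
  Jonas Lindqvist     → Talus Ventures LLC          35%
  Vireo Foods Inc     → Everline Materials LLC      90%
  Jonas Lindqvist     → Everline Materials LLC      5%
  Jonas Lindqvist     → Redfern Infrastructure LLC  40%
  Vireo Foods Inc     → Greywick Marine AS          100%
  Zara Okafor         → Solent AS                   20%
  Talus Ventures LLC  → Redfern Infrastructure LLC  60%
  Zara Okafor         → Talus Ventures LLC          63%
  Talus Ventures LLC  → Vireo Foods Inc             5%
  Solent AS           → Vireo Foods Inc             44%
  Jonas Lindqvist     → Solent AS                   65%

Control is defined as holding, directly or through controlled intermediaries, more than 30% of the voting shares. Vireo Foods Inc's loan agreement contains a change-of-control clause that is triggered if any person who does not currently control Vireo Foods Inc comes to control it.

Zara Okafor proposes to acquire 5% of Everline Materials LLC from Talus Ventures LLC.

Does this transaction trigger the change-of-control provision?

The purchase adds only to Zara's holdings (Talus's stake shrinks), so Zara is the only person who could newly come to control Vireo.
Zara holds 63% of Talus, so Zara controls Talus.
Zara and Talus together hold 35% + 5% = 40% of Vireo, so Zara controls Vireo.
So Zara already controls Vireo before the transaction.
After the purchase, Zara holds 5% of Everline directly, and Talus's stake falls to 0%.
Zara controlled Vireo already, so this is not a new person acquiring control; every other person's position is unchanged or reduced.
No new person acquires control, so the clause is not triggered.

No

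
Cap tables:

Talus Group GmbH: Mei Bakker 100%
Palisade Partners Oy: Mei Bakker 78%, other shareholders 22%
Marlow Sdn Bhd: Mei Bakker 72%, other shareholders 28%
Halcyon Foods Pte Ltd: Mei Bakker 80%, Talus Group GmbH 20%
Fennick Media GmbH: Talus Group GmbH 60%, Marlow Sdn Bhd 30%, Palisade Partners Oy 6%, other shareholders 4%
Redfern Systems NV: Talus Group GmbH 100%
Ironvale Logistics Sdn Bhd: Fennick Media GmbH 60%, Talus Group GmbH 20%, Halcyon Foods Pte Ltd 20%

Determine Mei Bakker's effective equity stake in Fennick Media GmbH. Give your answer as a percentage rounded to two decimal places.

86.28%

Mei reaches Fennick along 3 paths.
Via Talus: 100% × 60% = 60%.
Via Marlow: 72% × 30% = 21.6%.
Via Palisade: 78% × 6% = 4.68%.
Total: 60% + 21.6% + 4.68% = 86.28%.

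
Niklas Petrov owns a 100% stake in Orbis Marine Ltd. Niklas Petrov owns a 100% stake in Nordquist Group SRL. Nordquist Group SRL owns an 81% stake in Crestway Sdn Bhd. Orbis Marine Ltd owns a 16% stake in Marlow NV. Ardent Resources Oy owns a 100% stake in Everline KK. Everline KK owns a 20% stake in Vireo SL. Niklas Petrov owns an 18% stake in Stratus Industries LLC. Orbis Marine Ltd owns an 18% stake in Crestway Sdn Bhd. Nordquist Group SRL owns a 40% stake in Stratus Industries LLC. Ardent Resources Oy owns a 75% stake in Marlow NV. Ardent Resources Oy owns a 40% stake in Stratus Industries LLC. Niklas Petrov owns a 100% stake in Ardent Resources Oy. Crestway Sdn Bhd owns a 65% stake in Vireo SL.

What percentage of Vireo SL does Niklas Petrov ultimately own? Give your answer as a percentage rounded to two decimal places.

84.35%

Niklas reaches Vireo along 3 paths.
Via Nordquist → Crestway: 100% × 81% × 65% = 52.65%.
Via Orbis → Crestway: 100% × 18% × 65% = 11.7%.
Via Ardent → Everline: 100% × 100% × 20% = 20%.
Total: 52.65% + 11.7% + 20% = 84.35%.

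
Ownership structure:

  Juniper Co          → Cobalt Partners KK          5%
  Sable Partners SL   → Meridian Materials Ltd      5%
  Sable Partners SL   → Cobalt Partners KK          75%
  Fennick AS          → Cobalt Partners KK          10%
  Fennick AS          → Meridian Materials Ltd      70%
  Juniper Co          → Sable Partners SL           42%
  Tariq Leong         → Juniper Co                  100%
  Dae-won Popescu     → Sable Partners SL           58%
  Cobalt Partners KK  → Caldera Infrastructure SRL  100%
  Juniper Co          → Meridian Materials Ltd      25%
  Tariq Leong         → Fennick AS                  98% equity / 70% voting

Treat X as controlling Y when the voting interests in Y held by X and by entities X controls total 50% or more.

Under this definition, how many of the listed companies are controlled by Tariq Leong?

Tariq holds 100% of Juniper, so Tariq controls Juniper.
Tariq holds 70% of Fennick, so Tariq controls Fennick.
Juniper and Fennick together hold 25% + 70% = 95% of Meridian, so Tariq controls Meridian.
No other company's threshold is met.
Tariq controls 3 companies.

3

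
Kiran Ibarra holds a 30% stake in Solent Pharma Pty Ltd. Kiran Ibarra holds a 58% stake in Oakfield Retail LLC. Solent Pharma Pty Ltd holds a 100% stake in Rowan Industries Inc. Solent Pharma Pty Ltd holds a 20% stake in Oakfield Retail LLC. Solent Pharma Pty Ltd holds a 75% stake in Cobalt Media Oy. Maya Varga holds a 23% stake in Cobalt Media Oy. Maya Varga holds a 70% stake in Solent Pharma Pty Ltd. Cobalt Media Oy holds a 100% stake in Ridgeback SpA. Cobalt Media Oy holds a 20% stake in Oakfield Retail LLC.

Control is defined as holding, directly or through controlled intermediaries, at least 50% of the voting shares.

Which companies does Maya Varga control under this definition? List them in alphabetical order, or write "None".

Maya holds 70% of Solent, so Maya controls Solent.
Solent and Maya together hold 75% + 23% = 98% of Cobalt, so Maya controls Cobalt.
Cobalt holds 100% of Ridgeback, so Maya controls Ridgeback.
Solent holds 100% of Rowan, so Maya controls Rowan.
No other company's threshold is met.

Cobalt Media Oy, Ridgeback SpA, Rowan Industries Inc, Solent Pharma Pty Ltd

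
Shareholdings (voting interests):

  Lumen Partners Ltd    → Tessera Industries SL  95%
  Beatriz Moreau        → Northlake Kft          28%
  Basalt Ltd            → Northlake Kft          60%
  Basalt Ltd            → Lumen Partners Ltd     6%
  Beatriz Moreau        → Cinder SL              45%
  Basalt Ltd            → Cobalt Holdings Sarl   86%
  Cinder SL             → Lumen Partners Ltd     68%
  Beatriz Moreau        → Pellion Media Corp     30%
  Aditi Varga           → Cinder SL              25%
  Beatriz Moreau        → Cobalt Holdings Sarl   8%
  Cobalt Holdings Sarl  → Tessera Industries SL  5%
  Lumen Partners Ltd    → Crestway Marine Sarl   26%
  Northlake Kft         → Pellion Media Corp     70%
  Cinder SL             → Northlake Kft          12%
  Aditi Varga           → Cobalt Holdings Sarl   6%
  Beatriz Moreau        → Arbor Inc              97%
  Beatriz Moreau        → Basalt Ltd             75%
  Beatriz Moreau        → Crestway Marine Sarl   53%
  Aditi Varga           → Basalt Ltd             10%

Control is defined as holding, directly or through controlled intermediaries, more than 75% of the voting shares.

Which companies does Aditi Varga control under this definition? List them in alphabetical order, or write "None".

Aditi's largest direct stake is 25% in Cinder, which does not meet the threshold.

None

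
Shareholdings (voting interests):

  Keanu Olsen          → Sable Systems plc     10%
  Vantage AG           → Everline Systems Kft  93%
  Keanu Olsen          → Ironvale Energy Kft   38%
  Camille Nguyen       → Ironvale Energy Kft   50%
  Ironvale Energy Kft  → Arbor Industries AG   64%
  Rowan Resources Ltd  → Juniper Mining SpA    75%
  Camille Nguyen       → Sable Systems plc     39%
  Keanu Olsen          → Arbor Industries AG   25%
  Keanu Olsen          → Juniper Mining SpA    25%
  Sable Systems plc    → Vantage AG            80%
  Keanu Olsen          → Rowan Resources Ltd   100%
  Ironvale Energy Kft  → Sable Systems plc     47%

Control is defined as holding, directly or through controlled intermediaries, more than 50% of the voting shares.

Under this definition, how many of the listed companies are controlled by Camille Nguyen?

Camille's largest direct stake is 50% in Ironvale, which does not meet the threshold.
Camille controls 0 companies.

0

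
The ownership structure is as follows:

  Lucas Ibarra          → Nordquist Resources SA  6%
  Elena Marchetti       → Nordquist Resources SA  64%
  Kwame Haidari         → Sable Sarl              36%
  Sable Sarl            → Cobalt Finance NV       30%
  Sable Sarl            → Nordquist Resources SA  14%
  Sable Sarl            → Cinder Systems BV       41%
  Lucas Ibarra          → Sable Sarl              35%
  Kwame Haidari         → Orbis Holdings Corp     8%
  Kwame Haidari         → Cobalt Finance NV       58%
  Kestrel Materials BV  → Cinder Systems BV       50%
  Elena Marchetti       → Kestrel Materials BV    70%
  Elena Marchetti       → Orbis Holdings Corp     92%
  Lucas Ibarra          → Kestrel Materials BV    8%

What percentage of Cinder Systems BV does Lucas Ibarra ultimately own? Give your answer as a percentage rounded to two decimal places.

Lucas reaches Cinder along 2 paths.
Via Sable: 35% × 41% = 14.35%.
Via Kestrel: 8% × 50% = 4%.
Total: 14.35% + 4% = 18.35%.

18.35%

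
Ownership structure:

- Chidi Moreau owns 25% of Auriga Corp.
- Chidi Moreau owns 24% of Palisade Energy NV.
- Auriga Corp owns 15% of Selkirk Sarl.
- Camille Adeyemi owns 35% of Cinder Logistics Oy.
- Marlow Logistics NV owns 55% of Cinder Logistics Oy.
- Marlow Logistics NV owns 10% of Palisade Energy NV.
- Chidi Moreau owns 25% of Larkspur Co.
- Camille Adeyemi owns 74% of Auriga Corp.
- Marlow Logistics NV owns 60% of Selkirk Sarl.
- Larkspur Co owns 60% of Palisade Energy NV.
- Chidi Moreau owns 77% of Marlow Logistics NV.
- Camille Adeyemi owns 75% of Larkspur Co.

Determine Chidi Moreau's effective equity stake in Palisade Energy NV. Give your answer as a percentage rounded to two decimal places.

46.70%

Chidi reaches Palisade along 3 paths.
Direct stake: 24% = 24%.
Via Larkspur: 25% × 60% = 15%.
Via Marlow: 77% × 10% = 7.7%.
Total: 24% + 15% + 7.7% = 46.7%.
Rounded: 46.70%.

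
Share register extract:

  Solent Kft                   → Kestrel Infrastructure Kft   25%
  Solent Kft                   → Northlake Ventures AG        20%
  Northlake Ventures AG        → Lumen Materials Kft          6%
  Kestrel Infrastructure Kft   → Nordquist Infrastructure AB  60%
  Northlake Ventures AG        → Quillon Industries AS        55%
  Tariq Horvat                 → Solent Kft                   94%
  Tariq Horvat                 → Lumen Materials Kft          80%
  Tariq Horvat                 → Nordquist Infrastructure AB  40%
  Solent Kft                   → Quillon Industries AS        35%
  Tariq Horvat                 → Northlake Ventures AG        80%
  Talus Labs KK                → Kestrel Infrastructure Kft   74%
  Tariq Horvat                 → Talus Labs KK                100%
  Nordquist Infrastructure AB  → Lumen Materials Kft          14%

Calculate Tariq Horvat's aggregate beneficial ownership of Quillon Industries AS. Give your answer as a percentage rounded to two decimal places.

87.24%

Tariq reaches Quillon along 3 paths.
Via Solent: 94% × 35% = 32.9%.
Via Solent → Northlake: 94% × 20% × 55% = 10.34%.
Via Northlake: 80% × 55% = 44%.
Total: 32.9% + 10.34% + 44% = 87.24%.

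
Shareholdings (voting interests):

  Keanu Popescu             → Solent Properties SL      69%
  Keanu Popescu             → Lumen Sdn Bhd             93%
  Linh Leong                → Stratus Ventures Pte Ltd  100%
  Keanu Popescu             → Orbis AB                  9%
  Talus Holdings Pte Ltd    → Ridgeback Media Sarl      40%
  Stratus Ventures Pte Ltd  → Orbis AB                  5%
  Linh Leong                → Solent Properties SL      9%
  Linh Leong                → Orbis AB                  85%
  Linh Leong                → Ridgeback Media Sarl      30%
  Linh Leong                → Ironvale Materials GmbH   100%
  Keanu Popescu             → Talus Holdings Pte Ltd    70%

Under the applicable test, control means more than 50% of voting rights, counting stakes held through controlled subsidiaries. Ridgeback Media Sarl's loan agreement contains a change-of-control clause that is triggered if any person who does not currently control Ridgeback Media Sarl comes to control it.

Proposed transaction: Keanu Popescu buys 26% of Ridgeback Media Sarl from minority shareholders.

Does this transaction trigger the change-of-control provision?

Yes

The purchase changes only Keanu's holdings, so Keanu is the only person who could newly come to control Ridgeback.
Keanu holds 69% of Solent, so Keanu controls Solent.
Keanu holds 70% of Talus, so Keanu controls Talus.
Keanu holds 93% of Lumen, so Keanu controls Lumen.
In Ridgeback, Keanu's side holds only 40%, not > 50%.
So before the transaction, Keanu does not control Ridgeback.
After the purchase, Keanu holds 26% of Ridgeback directly.
Talus and Keanu together hold 40% + 26% = 66% of Ridgeback, so Keanu controls Ridgeback.
Keanu did not control Ridgeback before and does after, so the clause is triggered.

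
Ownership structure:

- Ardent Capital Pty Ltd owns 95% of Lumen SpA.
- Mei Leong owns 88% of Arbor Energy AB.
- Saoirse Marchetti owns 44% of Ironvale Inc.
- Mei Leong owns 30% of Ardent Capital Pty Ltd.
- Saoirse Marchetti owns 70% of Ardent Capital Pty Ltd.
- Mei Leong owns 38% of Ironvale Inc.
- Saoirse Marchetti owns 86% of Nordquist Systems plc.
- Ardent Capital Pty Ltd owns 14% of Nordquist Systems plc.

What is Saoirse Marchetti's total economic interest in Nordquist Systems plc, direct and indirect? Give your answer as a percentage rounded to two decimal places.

Saoirse reaches Nordquist along 2 paths.
Direct stake: 86% = 86%.
Via Ardent: 70% × 14% = 9.8%.
Total: 86% + 9.8% = 95.8%.
Rounded: 95.80%.

95.80%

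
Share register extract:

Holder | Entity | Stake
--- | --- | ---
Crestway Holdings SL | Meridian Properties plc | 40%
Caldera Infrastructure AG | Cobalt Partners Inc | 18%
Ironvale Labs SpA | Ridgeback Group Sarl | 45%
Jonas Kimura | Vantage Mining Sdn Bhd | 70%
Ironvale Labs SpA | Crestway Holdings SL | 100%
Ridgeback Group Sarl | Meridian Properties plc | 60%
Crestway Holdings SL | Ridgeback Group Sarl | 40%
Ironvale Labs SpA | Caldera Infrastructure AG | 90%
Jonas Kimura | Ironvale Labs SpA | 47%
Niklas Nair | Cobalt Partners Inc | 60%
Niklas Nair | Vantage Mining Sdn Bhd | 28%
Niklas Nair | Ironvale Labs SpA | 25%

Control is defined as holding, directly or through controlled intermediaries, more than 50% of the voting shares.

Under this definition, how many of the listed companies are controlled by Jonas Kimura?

Jonas holds 70% of Vantage, so Jonas controls Vantage.
No other company's threshold is met.
Jonas controls 1 company.

1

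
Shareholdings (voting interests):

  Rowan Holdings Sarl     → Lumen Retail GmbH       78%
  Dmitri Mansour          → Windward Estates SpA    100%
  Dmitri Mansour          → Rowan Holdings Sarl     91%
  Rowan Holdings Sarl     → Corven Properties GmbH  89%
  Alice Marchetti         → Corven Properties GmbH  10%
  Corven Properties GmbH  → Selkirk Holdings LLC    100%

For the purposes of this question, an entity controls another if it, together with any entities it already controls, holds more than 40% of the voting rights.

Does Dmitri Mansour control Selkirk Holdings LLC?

Dmitri holds 91% of Rowan, so Dmitri controls Rowan.
Rowan holds 89% of Corven, so Dmitri controls Corven.
Corven holds 100% of Selkirk, so Dmitri controls Selkirk.

Yes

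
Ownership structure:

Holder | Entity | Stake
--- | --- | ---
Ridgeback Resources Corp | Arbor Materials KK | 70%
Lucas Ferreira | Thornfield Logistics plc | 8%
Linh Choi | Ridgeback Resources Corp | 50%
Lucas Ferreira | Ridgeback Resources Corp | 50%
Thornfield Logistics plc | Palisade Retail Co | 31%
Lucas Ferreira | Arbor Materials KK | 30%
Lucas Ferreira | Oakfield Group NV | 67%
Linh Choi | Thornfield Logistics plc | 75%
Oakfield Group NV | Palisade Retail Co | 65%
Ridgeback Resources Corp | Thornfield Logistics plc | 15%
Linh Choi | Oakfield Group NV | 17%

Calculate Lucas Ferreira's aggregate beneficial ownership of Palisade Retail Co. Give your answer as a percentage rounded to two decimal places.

Lucas reaches Palisade along 3 paths.
Via Ridgeback → Thornfield: 50% × 15% × 31% = 2.325%.
Via Thornfield: 8% × 31% = 2.48%.
Via Oakfield: 67% × 65% = 43.55%.
Total: 2.325% + 2.48% + 43.55% = 48.355%.
Rounded: 48.36%.

48.36%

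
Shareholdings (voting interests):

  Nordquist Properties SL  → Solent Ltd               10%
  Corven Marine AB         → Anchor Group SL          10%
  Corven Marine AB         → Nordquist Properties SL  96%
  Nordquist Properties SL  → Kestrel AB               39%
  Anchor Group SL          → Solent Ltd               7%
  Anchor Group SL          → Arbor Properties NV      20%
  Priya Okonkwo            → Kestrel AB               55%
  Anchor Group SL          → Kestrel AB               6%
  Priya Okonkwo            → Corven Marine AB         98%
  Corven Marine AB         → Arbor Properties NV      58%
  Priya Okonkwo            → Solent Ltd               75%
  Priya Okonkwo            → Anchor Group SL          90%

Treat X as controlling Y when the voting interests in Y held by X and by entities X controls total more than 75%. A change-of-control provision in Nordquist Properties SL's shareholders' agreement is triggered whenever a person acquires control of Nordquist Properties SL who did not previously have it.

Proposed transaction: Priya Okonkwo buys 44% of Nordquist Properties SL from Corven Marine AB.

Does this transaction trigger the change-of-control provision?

No

The purchase adds only to Priya's holdings (Corven's stake shrinks), so Priya is the only person who could newly come to control Nordquist.
Priya holds 98% of Corven, so Priya controls Corven.
Corven holds 96% of Nordquist, so Priya controls Nordquist.
So Priya already controls Nordquist before the transaction.
After the purchase, Priya holds 44% of Nordquist directly, and Corven's stake falls to 52%.
Priya controlled Nordquist already, so this is not a new person acquiring control; every other person's position is unchanged or reduced.
No new person acquires control, so the clause is not triggered.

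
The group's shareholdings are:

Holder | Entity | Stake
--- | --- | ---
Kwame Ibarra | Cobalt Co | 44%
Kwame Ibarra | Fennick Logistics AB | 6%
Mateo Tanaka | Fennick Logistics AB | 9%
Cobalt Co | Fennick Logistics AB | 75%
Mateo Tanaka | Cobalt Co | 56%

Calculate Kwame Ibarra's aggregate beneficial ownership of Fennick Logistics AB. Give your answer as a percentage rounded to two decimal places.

Kwame reaches Fennick along 2 paths.
Direct stake: 6% = 6%.
Via Cobalt: 44% × 75% = 33%.
Total: 6% + 33% = 39%.
Rounded: 39.00%.

39.00%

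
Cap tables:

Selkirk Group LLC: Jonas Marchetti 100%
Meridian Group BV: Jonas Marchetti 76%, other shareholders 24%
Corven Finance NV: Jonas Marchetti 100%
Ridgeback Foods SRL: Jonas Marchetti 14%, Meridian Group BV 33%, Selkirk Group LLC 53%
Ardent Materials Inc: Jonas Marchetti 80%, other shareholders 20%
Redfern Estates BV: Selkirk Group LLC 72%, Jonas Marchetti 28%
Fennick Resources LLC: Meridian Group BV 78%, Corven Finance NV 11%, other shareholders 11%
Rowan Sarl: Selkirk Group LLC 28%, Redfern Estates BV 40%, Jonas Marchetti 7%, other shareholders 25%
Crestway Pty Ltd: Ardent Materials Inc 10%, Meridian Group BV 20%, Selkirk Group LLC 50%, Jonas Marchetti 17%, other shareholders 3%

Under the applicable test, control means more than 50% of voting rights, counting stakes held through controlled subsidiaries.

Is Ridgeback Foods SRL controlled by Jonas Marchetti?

Jonas holds 100% of Selkirk, so Jonas controls Selkirk.
Jonas holds 76% of Meridian, so Jonas controls Meridian.
Jonas and Meridian and Selkirk together hold 14% + 33% + 53% = 100% of Ridgeback, so Jonas controls Ridgeback.

Yes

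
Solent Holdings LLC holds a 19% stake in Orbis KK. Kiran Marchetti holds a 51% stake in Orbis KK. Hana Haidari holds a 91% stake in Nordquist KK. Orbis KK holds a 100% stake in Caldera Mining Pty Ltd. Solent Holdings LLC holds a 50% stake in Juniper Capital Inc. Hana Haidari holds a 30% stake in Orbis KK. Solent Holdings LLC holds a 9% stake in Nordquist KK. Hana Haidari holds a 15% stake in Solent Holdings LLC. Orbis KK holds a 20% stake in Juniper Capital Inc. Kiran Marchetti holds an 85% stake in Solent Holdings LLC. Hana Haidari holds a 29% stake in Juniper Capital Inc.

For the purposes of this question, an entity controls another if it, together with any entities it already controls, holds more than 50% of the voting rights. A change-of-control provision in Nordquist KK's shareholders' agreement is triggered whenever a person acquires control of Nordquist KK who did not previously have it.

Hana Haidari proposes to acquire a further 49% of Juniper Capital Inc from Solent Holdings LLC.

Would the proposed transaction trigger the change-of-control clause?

No

The purchase adds only to Hana's holdings (Solent's stake shrinks), so Hana is the only person who could newly come to control Nordquist.
Hana holds 91% of Nordquist, so Hana controls Nordquist.
So Hana already controls Nordquist before the transaction.
After the purchase, Hana's direct stake in Juniper rises to 29% + 49% = 78%, and Solent's stake falls to 1%.
Hana controlled Nordquist already, so this is not a new person acquiring control; every other person's position is unchanged or reduced.
No new person acquires control, so the clause is not triggered.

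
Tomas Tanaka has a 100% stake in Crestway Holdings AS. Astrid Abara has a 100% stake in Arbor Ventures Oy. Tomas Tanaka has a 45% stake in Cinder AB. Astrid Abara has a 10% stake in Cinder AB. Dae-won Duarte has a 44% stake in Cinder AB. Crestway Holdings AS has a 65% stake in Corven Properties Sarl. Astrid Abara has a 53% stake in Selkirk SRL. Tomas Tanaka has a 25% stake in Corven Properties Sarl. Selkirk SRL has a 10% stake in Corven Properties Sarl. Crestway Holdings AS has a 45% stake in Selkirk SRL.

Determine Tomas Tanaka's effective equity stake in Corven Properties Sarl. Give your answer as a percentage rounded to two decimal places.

Tomas reaches Corven along 3 paths.
Direct stake: 25% = 25%.
Via Crestway: 100% × 65% = 65%.
Via Crestway → Selkirk: 100% × 45% × 10% = 4.5%.
Total: 25% + 65% + 4.5% = 94.5%.
Rounded: 94.50%.

94.50%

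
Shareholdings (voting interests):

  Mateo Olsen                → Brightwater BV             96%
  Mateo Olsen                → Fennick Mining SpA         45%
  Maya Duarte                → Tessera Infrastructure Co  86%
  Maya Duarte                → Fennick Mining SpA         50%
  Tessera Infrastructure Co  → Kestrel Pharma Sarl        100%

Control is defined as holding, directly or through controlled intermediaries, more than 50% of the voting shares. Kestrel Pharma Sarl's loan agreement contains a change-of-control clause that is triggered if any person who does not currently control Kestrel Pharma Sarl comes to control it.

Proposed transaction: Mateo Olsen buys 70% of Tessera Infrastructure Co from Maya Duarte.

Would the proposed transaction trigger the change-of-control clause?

Yes

The purchase adds only to Mateo's holdings (Maya's stake shrinks), so Mateo is the only person who could newly come to control Kestrel.
Mateo holds 96% of Brightwater, so Mateo controls Brightwater.
Neither Mateo nor any entity Mateo controls holds any voting interest in Kestrel.
So before the transaction, Mateo does not control Kestrel.
After the purchase, Mateo holds 70% of Tessera directly, and Maya's stake falls to 16%.
Mateo holds 70% of Tessera, so Mateo controls Tessera.
Tessera holds 100% of Kestrel, so Mateo controls Kestrel.
Mateo did not control Kestrel before and does after, so the clause is triggered.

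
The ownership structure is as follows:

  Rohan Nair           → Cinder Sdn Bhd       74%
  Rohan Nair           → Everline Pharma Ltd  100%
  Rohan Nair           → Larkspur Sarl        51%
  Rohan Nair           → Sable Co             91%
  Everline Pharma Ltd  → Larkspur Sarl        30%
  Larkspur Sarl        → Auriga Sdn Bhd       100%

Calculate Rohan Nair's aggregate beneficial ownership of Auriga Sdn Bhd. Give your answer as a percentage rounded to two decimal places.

Rohan reaches Auriga along 2 paths.
Via Everline → Larkspur: 100% × 30% × 100% = 30%.
Via Larkspur: 51% × 100% = 51%.
Total: 30% + 51% = 81%.
Rounded: 81.00%.

81.00%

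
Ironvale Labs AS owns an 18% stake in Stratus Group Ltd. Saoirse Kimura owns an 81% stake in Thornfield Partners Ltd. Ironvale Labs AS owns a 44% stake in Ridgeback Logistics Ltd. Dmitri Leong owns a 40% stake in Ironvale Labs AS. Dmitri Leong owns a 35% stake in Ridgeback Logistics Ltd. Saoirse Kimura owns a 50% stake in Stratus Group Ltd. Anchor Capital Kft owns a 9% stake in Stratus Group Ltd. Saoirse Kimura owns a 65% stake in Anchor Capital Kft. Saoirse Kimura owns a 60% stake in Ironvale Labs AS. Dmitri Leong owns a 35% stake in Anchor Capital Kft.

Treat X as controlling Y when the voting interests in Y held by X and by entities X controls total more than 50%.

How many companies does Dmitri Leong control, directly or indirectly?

0

Dmitri's largest direct stake is 40% in Ironvale, which does not meet the threshold.
Dmitri controls 0 companies.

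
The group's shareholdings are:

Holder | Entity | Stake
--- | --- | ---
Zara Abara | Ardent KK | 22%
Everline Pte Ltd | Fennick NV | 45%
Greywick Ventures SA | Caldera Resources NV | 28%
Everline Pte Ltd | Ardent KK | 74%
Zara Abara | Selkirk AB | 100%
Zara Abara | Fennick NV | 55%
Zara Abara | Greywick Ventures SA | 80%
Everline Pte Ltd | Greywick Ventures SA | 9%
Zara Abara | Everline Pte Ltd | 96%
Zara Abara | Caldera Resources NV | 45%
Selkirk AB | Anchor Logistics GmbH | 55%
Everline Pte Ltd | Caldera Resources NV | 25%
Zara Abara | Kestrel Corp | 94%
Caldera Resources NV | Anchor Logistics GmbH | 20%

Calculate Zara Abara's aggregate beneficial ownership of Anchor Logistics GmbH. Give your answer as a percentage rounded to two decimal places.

73.76%

Zara reaches Anchor along 5 paths.
Via Everline → Caldera: 96% × 25% × 20% = 4.8%.
Via Caldera: 45% × 20% = 9%.
Via Everline → Greywick → Caldera: 96% × 9% × 28% × 20% = 0.48384%.
Via Greywick → Caldera: 80% × 28% × 20% = 4.48%.
Via Selkirk: 100% × 55% = 55%.
Total: 4.8% + 9% + 0.48384% + 4.48% + 55% = 73.76384%.
Rounded: 73.76%.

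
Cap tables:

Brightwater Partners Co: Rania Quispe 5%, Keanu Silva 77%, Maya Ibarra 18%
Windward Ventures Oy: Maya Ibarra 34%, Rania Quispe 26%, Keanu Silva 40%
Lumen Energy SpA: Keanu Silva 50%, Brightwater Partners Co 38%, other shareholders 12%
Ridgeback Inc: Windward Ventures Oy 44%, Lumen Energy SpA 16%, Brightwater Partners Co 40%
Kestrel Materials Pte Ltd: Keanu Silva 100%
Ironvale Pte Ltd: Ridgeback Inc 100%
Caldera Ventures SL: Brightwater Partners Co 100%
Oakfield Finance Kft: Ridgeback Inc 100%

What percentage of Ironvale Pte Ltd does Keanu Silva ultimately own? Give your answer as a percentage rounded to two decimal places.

61.08%

Keanu reaches Ironvale along 4 paths.
Via Windward → Ridgeback: 40% × 44% × 100% = 17.6%.
Via Lumen → Ridgeback: 50% × 16% × 100% = 8%.
Via Brightwater → Lumen → Ridgeback: 77% × 38% × 16% × 100% = 4.6816%.
Via Brightwater → Ridgeback: 77% × 40% × 100% = 30.8%.
Total: 17.6% + 8% + 4.6816% + 30.8% = 61.0816%.
Rounded: 61.08%.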